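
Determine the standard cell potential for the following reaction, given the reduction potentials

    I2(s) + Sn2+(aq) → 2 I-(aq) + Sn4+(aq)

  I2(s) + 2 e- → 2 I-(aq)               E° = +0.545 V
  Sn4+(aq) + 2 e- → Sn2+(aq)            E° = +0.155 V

+0.390 V

In the reaction as written, I2(s) is reduced (cathode) and Sn4+(aq) is produced by oxidation at the anode.
E°cell = E°(cathode) − E°(anode) = +0.545 − (+0.155) = +0.390 V.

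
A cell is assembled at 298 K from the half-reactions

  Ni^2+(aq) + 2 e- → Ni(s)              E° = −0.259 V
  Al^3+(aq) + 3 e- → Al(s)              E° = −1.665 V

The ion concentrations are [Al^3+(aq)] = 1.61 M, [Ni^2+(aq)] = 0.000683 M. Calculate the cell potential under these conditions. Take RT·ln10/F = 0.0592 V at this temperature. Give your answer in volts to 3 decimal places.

The Ni²⁺/Ni couple has the more positive E°, so it is the cathode; Al³⁺/Al is the anode.
The standard potential is −0.259 − (−1.665) = +1.406 V and the balanced reaction transfers n = 6 electrons.
For the overall reaction 3 Ni^2+(aq) + 2 Al(s) → 3 Ni(s) + 2 Al^3+(aq), Q = [Al^3+(aq)]^2 / [Ni^2+(aq)]^3 = 8.14×10^9, giving log Q = 9.910.
E = E° − (0.0592/n)·log Q = +1.406 − (0.0592/6)(9.910) = +1.308 V.

+1.308 V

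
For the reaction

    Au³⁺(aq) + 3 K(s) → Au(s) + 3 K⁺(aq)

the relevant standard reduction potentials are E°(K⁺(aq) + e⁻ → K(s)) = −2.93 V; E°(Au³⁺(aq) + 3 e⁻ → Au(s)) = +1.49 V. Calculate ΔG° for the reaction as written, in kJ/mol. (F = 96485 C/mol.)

−1279 kJ/mol

In the reaction as written Au³⁺(aq) is reduced, so the Au³⁺/Au couple is the cathode and K⁺/K is the anode.
E°cell = +1.49 − (−2.93) = +4.42 V; balancing electrons gives n = 3.
ΔG° = −nFE°cell = −(3)(96485)(+4.42) J/mol = −1279 kJ/mol.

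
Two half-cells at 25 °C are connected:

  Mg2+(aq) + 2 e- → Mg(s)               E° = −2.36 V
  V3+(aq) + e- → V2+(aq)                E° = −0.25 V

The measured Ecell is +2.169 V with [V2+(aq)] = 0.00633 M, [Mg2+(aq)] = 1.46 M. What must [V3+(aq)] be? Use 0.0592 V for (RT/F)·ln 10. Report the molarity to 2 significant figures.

With V³⁺/V²⁺ at the cathode and Mg²⁺/Mg at the anode, E°cell = −0.25 − (−2.36) = +2.11 V (n = 2).
From the Nernst equation, log Q = n(E° − E)/0.0592 = 2·(+2.11 − (+2.169))/0.0592 = −1.993.
Balancing electrons gives 2 V3+(aq) + Mg(s) → 2 V2+(aq) + Mg2+(aq); thus Q = ([V2+(aq)]^2·[Mg2+(aq)]) / [V3+(aq)]^2.
Solving for the unknown gives log [V3+(aq)] = −1.120, so [V3+(aq)] ≈ 0.076 M.

0.076 M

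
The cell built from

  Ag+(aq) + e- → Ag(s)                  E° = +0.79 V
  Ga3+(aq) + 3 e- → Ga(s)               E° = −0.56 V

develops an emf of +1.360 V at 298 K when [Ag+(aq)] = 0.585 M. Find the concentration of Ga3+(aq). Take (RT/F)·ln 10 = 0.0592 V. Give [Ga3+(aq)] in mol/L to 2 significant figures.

Ag⁺/Ag is the cathode (higher E°); E°cell = +0.79 − (−0.56) = +1.35 V with n = 3.
From the Nernst equation, log Q = n(E° − E)/0.0592 = 3·(+1.35 − (+1.360))/0.0592 = −0.507.
The balanced reaction is 3 Ag+(aq) + Ga(s) → 3 Ag(s) + Ga3+(aq), so Q = [Ga3+(aq)] / [Ag+(aq)]^3.
Isolating [Ga3+(aq)] in Q = 10^{−0.507} yields log [Ga3+(aq)] = −1.206, i.e. 0.062 M.

0.062 M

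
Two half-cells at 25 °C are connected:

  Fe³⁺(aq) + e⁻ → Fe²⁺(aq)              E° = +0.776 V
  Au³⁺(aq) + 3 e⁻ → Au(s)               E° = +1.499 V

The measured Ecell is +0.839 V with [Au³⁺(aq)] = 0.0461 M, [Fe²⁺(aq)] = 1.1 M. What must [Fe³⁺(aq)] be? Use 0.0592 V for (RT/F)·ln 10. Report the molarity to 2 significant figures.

The Au³⁺/Au couple has the larger reduction potential, so it is the cathode: E°cell = +1.499 − (+0.776) = +0.723 V and n = 3.
From the Nernst equation, log Q = n(E° − E)/0.0592 = 3·(+0.723 − (+0.839))/0.0592 = −5.878.
For Au³⁺(aq) + 3 Fe²⁺(aq) → Au(s) + 3 Fe³⁺(aq), the reaction quotient is Q = [Fe³⁺(aq)]^3 / ([Au³⁺(aq)]·[Fe²⁺(aq)]^3).
Solving for the unknown gives log [Fe³⁺(aq)] = −2.363, so [Fe³⁺(aq)] ≈ 0.0043 M.

0.0043 M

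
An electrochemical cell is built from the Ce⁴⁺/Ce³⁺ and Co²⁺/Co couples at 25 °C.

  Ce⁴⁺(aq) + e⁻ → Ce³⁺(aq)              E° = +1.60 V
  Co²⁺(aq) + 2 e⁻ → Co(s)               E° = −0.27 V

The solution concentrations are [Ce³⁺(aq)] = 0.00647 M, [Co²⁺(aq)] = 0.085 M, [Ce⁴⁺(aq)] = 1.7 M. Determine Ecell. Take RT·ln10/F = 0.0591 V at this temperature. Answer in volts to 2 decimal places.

The Ce⁴⁺/Ce³⁺ couple has the more positive E°, so it is the cathode; Co²⁺/Co is the anode.
E°cell = E°cat − E°an = +1.60 − (−0.27) = +1.87 V; n = 2.
For the overall reaction 2 Ce⁴⁺(aq) + Co(s) → 2 Ce³⁺(aq) + Co²⁺(aq), Q = ([Ce³⁺(aq)]^2·[Co²⁺(aq)]) / [Ce⁴⁺(aq)]^2 = 1.23×10^−6, giving log Q = −5.910.
By the Nernst equation, E = +1.87 − (0.0591/2)·(−5.910) = +2.04 V.

+2.04 V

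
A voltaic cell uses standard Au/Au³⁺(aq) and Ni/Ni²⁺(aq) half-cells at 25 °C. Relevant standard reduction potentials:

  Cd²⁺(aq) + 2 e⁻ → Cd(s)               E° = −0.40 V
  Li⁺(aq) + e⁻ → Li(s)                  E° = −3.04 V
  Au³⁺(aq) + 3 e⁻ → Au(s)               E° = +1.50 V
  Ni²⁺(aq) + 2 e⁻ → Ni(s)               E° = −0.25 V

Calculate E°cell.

+1.75 V

Of the two couples in this cell, the one with the more positive reduction potential is reduced at the cathode: here that is Au³⁺/Au (+1.50 V); Ni²⁺/Ni (−0.25 V) is the anode.
E°cell = E°(cathode) − E°(anode) = +1.50 − (−0.25) = +1.75 V.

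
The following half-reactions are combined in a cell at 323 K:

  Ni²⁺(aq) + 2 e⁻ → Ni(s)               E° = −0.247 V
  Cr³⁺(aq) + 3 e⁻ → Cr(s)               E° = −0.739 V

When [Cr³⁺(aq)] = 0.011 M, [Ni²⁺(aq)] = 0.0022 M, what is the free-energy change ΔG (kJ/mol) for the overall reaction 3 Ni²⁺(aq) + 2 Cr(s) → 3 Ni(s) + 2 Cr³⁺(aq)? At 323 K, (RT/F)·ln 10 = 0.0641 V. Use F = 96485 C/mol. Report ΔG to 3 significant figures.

With Ni²⁺/Ni reduced at the cathode, E°cell = −0.247 − (−0.739) = +0.492 V and n = 6.
Here Q = [Cr³⁺(aq)]^2 / [Ni²⁺(aq)]^3 = 1.14×10^4 (log Q = 4.056), giving E = +0.492 − (0.0641/6)·(4.056) = +0.4487 V.
Then ΔG = −nFE = −6 × 96485 × +0.4487 J/mol = −260 kJ/mol.

−260 kJ/mol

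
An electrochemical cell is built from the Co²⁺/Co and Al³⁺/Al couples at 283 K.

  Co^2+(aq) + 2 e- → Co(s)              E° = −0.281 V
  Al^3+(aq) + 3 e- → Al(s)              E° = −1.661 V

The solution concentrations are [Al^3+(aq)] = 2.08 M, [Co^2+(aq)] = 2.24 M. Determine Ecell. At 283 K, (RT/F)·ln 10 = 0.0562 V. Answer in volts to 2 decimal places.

+1.38 V

The Co²⁺/Co couple has the more positive E°, so it is the cathode; Al³⁺/Al is the anode.
E°cell = E°cat − E°an = −0.281 − (−1.661) = +1.380 V; n = 6.
The balanced reaction is 3 Co^2+(aq) + 2 Al(s) → 3 Co(s) + 2 Al^3+(aq), so Q = [Al^3+(aq)]^2 / [Co^2+(aq)]^3 = 0.385 and log Q = −0.415.
Applying E = E° − (RT ln10/nF)·log Q gives +1.380 − (0.0562/6)(−0.415) = +1.38 V.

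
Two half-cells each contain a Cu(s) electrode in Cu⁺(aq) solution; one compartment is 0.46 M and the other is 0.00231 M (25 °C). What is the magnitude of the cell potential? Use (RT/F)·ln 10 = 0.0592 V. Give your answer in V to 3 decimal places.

0.136 V

For a concentration cell E°cell = 0, since both electrodes use the same couple.
The compartment with the higher Cu⁺(aq) concentration (0.46 M) acts as the cathode; ions are reduced there and produced at the dilute (0.00231 M) anode.
With n = 1, Ecell = −(0.0592/1)·log([dilute]/[conc]) = −(0.0592/1)·log(0.00231/0.46) = +0.136 V.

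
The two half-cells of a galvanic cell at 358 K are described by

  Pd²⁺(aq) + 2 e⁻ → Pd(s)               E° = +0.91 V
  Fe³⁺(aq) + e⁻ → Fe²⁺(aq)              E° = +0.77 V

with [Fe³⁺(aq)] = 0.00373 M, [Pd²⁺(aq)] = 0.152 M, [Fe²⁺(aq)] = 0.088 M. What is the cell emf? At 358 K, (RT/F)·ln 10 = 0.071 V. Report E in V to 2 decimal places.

Since E°(Pd²⁺/Pd) > E°(Fe³⁺/Fe²⁺), Pd²⁺/Pd serves as the cathode.
E°cell = +0.91 − (+0.77) = +0.14 V, with n = 2 electrons transferred.
For the overall reaction Pd²⁺(aq) + 2 Fe²⁺(aq) → Pd(s) + 2 Fe³⁺(aq), Q = [Fe³⁺(aq)]^2 / ([Pd²⁺(aq)]·[Fe²⁺(aq)]^2) = 0.0118, giving log Q = −1.927.
E = E° − (0.071/n)·log Q = +0.14 − (0.071/2)(−1.927) = +0.21 V.

+0.21 V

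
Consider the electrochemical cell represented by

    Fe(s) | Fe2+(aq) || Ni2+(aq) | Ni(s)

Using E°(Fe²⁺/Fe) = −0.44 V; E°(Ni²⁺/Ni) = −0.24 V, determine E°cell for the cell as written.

By convention the left-hand electrode in cell notation is the anode (oxidation) and the right-hand electrode is the cathode (reduction).
E°cell = E°(right) − E°(left) = −0.24 − (−0.44) = +0.20 V.

+0.20 V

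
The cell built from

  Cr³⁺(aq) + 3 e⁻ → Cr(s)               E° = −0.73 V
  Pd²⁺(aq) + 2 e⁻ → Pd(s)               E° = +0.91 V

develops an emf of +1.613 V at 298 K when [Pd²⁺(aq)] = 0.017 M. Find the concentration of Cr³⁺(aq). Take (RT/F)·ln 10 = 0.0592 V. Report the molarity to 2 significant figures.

0.052 M

Pd²⁺/Pd is the cathode (higher E°); E°cell = +0.91 − (−0.73) = +1.64 V with n = 6.
From the Nernst equation, log Q = n(E° − E)/0.0592 = 6·(+1.64 − (+1.613))/0.0592 = 2.736.
Balancing electrons gives 3 Pd²⁺(aq) + 2 Cr(s) → 3 Pd(s) + 2 Cr³⁺(aq); thus Q = [Cr³⁺(aq)]^2 / [Pd²⁺(aq)]^3.
Solving for the unknown gives log [Cr³⁺(aq)] = −1.286, so [Cr³⁺(aq)] ≈ 0.052 M.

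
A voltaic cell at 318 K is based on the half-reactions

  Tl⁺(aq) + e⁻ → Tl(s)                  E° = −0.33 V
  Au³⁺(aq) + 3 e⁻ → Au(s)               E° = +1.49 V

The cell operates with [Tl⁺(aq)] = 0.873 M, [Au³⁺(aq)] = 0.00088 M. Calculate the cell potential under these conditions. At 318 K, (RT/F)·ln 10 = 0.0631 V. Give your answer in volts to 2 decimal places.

Au³⁺/Au is reduced (cathode, E° = +1.49 V) and Tl⁺/Tl is oxidized (anode).
The standard potential is +1.49 − (−0.33) = +1.82 V and the balanced reaction transfers n = 3 electrons.
For the overall reaction Au³⁺(aq) + 3 Tl(s) → Au(s) + 3 Tl⁺(aq), Q = [Tl⁺(aq)]^3 / [Au³⁺(aq)] = 756, giving log Q = 2.879.
By the Nernst equation, E = +1.82 − (0.0631/3)·(2.879) = +1.76 V.

+1.76 V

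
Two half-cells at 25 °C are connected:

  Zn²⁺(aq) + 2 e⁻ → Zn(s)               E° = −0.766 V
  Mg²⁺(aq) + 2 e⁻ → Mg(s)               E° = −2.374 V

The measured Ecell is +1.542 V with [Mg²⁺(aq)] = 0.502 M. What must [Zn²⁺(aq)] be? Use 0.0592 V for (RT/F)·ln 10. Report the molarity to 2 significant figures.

Zn²⁺/Zn is the cathode (higher E°); E°cell = −0.766 − (−2.374) = +1.608 V with n = 2.
From the Nernst equation, log Q = n(E° − E)/0.0592 = 2·(+1.608 − (+1.542))/0.0592 = 2.230.
Balancing electrons gives Zn²⁺(aq) + Mg(s) → Zn(s) + Mg²⁺(aq); thus Q = [Mg²⁺(aq)] / [Zn²⁺(aq)].
Isolating [Zn²⁺(aq)] in Q = 10^{2.230} yields log [Zn²⁺(aq)] = −2.529, i.e. 0.0030 M.

0.0030 M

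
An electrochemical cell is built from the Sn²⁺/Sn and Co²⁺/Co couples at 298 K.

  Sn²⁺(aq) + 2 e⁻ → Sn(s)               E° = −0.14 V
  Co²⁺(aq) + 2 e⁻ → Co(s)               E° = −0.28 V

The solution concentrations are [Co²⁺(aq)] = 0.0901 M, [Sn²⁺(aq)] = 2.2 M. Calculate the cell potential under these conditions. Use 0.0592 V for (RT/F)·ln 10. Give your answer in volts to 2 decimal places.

Since E°(Sn²⁺/Sn) > E°(Co²⁺/Co), Sn²⁺/Sn serves as the cathode.
E°cell = −0.14 − (−0.28) = +0.14 V, with n = 2 electrons transferred.
The balanced reaction is Sn²⁺(aq) + Co(s) → Sn(s) + Co²⁺(aq), so Q = [Co²⁺(aq)] / [Sn²⁺(aq)] = 0.041 and log Q = −1.388.
E = E° − (0.0592/n)·log Q = +0.14 − (0.0592/2)(−1.388) = +0.18 V.

+0.18 V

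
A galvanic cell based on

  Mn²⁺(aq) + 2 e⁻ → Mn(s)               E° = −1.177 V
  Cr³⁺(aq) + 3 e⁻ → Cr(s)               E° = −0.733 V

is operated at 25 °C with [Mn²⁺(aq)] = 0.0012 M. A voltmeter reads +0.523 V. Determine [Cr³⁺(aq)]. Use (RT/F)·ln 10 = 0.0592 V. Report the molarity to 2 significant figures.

0.42 M

The Cr³⁺/Cr couple has the larger reduction potential, so it is the cathode: E°cell = −0.733 − (−1.177) = +0.444 V and n = 6.
From the Nernst equation, log Q = n(E° − E)/0.0592 = 6·(+0.444 − (+0.523))/0.0592 = −8.007.
For 2 Cr³⁺(aq) + 3 Mn(s) → 2 Cr(s) + 3 Mn²⁺(aq), the reaction quotient is Q = [Mn²⁺(aq)]^3 / [Cr³⁺(aq)]^2.
Isolating [Cr³⁺(aq)] in Q = 10^{−8.007} yields log [Cr³⁺(aq)] = −0.378, i.e. 0.42 M.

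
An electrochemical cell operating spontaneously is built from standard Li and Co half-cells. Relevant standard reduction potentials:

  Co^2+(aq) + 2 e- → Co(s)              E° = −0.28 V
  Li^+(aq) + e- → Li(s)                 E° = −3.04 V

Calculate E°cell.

+2.76 V

The Co²⁺/Co couple has the higher E°, so Co ion is reduced (cathode) and Li is oxidized (anode).
E°cell = E°(cathode) − E°(anode) = −0.28 − (−3.04) = +2.76 V.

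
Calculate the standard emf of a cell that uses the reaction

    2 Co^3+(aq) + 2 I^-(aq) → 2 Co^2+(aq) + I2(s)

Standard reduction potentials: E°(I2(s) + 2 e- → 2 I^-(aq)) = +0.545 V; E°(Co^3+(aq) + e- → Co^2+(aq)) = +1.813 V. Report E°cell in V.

Co^3+(aq) gains electrons, so the Co³⁺/Co²⁺ couple is the cathode; the I₂/I⁻ couple is the anode.
E°cell = E°(cathode) − E°(anode) = +1.813 − (+0.545) = +1.268 V.
The positive value indicates the reaction is spontaneous as written.

+1.268 V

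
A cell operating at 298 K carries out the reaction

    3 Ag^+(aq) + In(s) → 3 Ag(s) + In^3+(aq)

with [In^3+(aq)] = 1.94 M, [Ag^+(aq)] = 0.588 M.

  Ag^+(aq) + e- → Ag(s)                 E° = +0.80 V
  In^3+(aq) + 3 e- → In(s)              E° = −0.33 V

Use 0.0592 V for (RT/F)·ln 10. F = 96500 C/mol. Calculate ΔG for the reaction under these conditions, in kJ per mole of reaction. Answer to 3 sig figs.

With Ag⁺/Ag reduced at the cathode, E°cell = +0.80 − (−0.33) = +1.13 V and n = 3.
The reaction quotient is [In^3+(aq)] / [Ag^+(aq)]^3 = 9.54; by Nernst, E = +1.13 − (0.0592/3)(0.980) = +1.1107 V.
Then ΔG = −nFE = −3 × 96500 × +1.1107 J/mol = −322 kJ/mol.

−322 kJ/mol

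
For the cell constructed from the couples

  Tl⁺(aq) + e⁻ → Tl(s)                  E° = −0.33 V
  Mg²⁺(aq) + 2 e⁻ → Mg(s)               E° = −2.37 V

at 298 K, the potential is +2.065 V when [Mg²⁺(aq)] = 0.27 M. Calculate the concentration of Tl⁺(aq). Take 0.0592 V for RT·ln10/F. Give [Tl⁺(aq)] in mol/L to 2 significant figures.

1.4 M

The Tl⁺/Tl couple has the larger reduction potential, so it is the cathode: E°cell = −0.33 − (−2.37) = +2.04 V and n = 2.
From the Nernst equation, log Q = n(E° − E)/0.0592 = 2·(+2.04 − (+2.065))/0.0592 = −0.845.
Balancing electrons gives 2 Tl⁺(aq) + Mg(s) → 2 Tl(s) + Mg²⁺(aq); thus Q = [Mg²⁺(aq)] / [Tl⁺(aq)]^2.
Substituting the known concentrations and solving, log [Tl⁺(aq)] = 0.138 and [Tl⁺(aq)] = 1.4 M.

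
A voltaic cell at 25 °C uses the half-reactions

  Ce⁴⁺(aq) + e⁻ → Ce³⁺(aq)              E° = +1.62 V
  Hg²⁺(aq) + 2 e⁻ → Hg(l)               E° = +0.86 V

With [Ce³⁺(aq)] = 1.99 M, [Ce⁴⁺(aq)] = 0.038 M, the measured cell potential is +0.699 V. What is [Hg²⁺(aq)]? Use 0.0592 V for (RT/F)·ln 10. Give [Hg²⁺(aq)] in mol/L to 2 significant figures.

0.042 M

With Ce⁴⁺/Ce³⁺ at the cathode and Hg²⁺/Hg at the anode, E°cell = +1.62 − (+0.86) = +0.76 V (n = 2).
Rearranging E = E° − (0.0592/n)·log Q gives log Q = 2(+0.76 − (+0.699))/0.0592 = 2.061.
The balanced reaction is 2 Ce⁴⁺(aq) + Hg(l) → 2 Ce³⁺(aq) + Hg²⁺(aq), so Q = ([Ce³⁺(aq)]^2·[Hg²⁺(aq)]) / [Ce⁴⁺(aq)]^2.
Substituting the known concentrations and solving, log [Hg²⁺(aq)] = −1.377 and [Hg²⁺(aq)] = 0.042 M.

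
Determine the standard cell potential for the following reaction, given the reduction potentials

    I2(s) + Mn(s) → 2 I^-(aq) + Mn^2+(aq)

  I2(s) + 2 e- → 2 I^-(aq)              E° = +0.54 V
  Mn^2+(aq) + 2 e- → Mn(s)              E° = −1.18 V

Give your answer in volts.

I2(s) gains electrons, so the I₂/I⁻ couple is the cathode; the Mn²⁺/Mn couple is the anode.
E°cell = E°(cathode) − E°(anode) = +0.54 − (−1.18) = +1.72 V.

+1.72 V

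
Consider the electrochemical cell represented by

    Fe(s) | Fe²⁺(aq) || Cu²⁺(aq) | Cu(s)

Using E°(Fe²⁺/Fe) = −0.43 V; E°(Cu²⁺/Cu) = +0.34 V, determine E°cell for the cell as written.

By convention the left-hand electrode in cell notation is the anode (oxidation) and the right-hand electrode is the cathode (reduction).
E°cell = E°(right) − E°(left) = +0.34 − (−0.43) = +0.77 V.

+0.77 V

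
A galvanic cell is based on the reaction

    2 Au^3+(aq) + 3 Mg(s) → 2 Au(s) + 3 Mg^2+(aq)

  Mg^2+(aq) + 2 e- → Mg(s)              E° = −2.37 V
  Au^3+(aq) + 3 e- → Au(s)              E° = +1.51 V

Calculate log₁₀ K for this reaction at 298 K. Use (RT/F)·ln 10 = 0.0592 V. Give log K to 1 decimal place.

The Au³⁺/Au couple is reduced (cathode); E°cell = +1.51 − (−2.37) = +3.88 V with n = 6.
At equilibrium E = 0, so log K = nE°cell / 0.0592 = (6)(+3.88) / 0.0592 = 393.2.

log K = 393.2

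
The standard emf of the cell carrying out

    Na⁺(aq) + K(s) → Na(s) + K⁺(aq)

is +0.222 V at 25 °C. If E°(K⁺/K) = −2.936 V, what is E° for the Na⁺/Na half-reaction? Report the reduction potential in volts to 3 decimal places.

−2.714 V

In the reaction as written the Na⁺/Na couple is reduced (cathode) and K⁺/K is oxidized (anode), so E°cell = E°(Na⁺/Na) − E°(K⁺/K).
E°(Na⁺/Na) = E°cell + E°(anode) = +0.222 + (−2.936) = −2.714 V.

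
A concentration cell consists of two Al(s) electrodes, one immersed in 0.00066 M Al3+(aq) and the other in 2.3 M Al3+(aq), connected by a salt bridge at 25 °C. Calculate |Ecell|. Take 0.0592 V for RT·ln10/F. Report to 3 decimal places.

0.070 V

For a concentration cell E°cell = 0, since both electrodes use the same couple.
The compartment with the higher Al3+(aq) concentration (2.3 M) acts as the cathode; ions are reduced there and produced at the dilute (0.00066 M) anode.
With n = 3, Ecell = −(0.0592/3)·log([dilute]/[conc]) = −(0.0592/3)·log(0.00066/2.3) = +0.070 V.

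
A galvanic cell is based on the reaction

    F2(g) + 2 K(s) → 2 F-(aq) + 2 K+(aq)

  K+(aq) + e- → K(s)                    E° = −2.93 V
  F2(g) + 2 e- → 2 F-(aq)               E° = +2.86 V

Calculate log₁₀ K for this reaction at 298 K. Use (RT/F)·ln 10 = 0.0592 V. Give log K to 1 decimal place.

The F₂/F⁻ couple is reduced (cathode); E°cell = +2.86 − (−2.93) = +5.79 V with n = 2.
At equilibrium E = 0, so log K = nE°cell / 0.0592 = (2)(+5.79) / 0.0592 = 195.6.

log K = 195.6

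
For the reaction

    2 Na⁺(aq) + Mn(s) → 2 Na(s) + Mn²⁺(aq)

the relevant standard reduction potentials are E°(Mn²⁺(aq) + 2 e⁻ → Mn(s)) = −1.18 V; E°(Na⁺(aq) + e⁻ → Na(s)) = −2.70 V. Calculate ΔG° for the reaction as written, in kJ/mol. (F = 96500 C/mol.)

In the reaction as written Na⁺(aq) is reduced, so the Na⁺/Na couple is the cathode and Mn²⁺/Mn is the anode.
E°cell = −2.70 − (−1.18) = −1.52 V; balancing electrons gives n = 2.
ΔG° = −nFE°cell = −(2)(96500)(−1.52) J/mol = +293 kJ/mol.

+293 kJ/mol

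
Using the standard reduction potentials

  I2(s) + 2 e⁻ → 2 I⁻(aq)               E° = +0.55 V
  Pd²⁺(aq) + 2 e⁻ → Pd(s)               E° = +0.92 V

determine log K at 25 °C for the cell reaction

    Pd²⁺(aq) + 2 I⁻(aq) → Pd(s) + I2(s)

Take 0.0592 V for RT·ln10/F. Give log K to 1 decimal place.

log K = 12.5

The Pd²⁺/Pd couple is reduced (cathode); E°cell = +0.92 − (+0.55) = +0.37 V with n = 2.
At equilibrium E = 0, so log K = nE°cell / 0.0592 = (2)(+0.37) / 0.0592 = 12.5.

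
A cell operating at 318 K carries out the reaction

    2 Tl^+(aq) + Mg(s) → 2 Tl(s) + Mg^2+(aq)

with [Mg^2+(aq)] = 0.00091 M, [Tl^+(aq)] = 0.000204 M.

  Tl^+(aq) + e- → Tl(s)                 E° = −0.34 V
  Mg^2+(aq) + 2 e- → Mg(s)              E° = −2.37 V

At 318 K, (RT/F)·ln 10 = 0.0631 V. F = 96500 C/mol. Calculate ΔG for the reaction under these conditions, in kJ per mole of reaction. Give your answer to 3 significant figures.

−365 kJ/mol

The standard cell potential is −0.34 − (−2.37) = +2.03 V, with n = 2 electrons in the balanced equation.
The reaction quotient is [Mg^2+(aq)] / [Tl^+(aq)]^2 = 2.19×10^4; by Nernst, E = +2.03 − (0.0631/2)(4.340) = +1.8931 V.
Finally ΔG = −nFE = −(2)(96500 C/mol)(+1.8931 V) = −365 kJ/mol.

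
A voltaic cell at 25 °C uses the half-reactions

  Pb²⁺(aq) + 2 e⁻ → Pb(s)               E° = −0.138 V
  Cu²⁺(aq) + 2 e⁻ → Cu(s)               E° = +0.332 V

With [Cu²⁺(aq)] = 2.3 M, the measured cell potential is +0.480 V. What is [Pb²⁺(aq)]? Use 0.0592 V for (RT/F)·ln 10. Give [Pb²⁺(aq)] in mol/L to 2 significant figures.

Cu²⁺/Cu is the cathode (higher E°); E°cell = +0.332 − (−0.138) = +0.470 V with n = 2.
From the Nernst equation, log Q = n(E° − E)/0.0592 = 2·(+0.470 − (+0.480))/0.0592 = −0.338.
The balanced reaction is Cu²⁺(aq) + Pb(s) → Cu(s) + Pb²⁺(aq), so Q = [Pb²⁺(aq)] / [Cu²⁺(aq)].
Isolating [Pb²⁺(aq)] in Q = 10^{−0.338} yields log [Pb²⁺(aq)] = 0.024, i.e. 1.1 M.

1.1 M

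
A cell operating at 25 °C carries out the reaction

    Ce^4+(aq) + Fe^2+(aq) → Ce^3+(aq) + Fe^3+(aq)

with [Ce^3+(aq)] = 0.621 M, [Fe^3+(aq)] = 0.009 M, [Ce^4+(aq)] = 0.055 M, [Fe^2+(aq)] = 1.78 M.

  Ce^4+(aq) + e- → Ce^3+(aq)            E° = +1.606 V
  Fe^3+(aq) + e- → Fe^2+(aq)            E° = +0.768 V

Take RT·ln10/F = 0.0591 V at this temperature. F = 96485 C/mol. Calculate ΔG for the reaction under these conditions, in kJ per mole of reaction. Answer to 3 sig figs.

With Ce⁴⁺/Ce³⁺ reduced at the cathode, E°cell = +1.606 − (+0.768) = +0.838 V and n = 1.
Here Q = ([Ce^3+(aq)]·[Fe^3+(aq)]) / ([Ce^4+(aq)]·[Fe^2+(aq)]) = 0.0571 (log Q = −1.243), giving E = +0.838 − (0.0591/1)·(−1.243) = +0.9115 V.
Finally ΔG = −nFE = −(1)(96485 C/mol)(+0.9115 V) = −87.9 kJ/mol.

−87.9 kJ/mol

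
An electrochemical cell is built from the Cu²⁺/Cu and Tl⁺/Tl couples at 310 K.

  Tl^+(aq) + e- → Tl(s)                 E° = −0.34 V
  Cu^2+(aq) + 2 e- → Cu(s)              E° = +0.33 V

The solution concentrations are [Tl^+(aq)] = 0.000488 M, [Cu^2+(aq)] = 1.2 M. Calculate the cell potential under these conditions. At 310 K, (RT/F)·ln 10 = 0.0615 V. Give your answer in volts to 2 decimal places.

Since E°(Cu²⁺/Cu) > E°(Tl⁺/Tl), Cu²⁺/Cu serves as the cathode.
The standard potential is +0.33 − (−0.34) = +0.67 V and the balanced reaction transfers n = 2 electrons.
Balancing gives Cu^2+(aq) + 2 Tl(s) → Cu(s) + 2 Tl^+(aq); hence Q = [Tl^+(aq)]^2 / [Cu^2+(aq)] = 1.98×10^−7 (log Q = −6.702).
Applying E = E° − (RT ln10/nF)·log Q gives +0.67 − (0.0615/2)(−6.702) = +0.88 V.

+0.88 V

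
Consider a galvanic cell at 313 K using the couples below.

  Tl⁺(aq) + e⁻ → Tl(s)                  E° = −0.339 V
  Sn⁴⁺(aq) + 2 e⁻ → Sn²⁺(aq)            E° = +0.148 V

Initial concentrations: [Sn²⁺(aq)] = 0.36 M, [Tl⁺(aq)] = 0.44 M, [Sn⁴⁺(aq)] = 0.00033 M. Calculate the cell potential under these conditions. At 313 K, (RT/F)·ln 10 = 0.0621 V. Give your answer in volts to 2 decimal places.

+0.41 V

The Sn⁴⁺/Sn²⁺ couple has the more positive E°, so it is the cathode; Tl⁺/Tl is the anode.
The standard potential is +0.148 − (−0.339) = +0.487 V and the balanced reaction transfers n = 2 electrons.
Balancing gives Sn⁴⁺(aq) + 2 Tl(s) → Sn²⁺(aq) + 2 Tl⁺(aq); hence Q = ([Sn²⁺(aq)]·[Tl⁺(aq)]^2) / [Sn⁴⁺(aq)] = 211 (log Q = 2.325).
E = E° − (0.0621/n)·log Q = +0.487 − (0.0621/2)(2.325) = +0.41 V.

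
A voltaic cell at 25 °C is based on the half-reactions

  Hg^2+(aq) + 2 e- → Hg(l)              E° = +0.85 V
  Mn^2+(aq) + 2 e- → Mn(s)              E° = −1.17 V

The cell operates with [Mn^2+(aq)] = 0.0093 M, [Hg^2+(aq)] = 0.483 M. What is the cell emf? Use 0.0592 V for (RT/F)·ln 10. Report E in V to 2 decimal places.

+2.07 V

Hg²⁺/Hg is reduced (cathode, E° = +0.85 V) and Mn²⁺/Mn is oxidized (anode).
E°cell = E°cat − E°an = +0.85 − (−1.17) = +2.02 V; n = 2.
Balancing gives Hg^2+(aq) + Mn(s) → Hg(l) + Mn^2+(aq); hence Q = [Mn^2+(aq)] / [Hg^2+(aq)] = 0.0193 (log Q = −1.715).
By the Nernst equation, E = +2.02 − (0.0592/2)·(−1.715) = +2.07 V.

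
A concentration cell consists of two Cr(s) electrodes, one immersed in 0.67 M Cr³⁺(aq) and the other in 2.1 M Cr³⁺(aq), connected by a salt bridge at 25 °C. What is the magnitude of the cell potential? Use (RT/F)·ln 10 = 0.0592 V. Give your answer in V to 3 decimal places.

For a concentration cell E°cell = 0, since both electrodes use the same couple.
The compartment with the higher Cr³⁺(aq) concentration (2.1 M) acts as the cathode; ions are reduced there and produced at the dilute (0.67 M) anode.
With n = 3, Ecell = −(0.0592/3)·log([dilute]/[conc]) = −(0.0592/3)·log(0.67/2.1) = +0.010 V.

0.010 V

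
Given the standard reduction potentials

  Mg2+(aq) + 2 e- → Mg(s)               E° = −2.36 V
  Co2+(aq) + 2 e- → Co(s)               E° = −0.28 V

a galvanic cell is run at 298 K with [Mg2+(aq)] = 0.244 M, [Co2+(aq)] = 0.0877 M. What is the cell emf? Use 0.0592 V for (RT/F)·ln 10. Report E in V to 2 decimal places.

+2.07 V

The Co²⁺/Co couple has the more positive E°, so it is the cathode; Mg²⁺/Mg is the anode.
The standard potential is −0.28 − (−2.36) = +2.08 V and the balanced reaction transfers n = 2 electrons.
Balancing gives Co2+(aq) + Mg(s) → Co(s) + Mg2+(aq); hence Q = [Mg2+(aq)] / [Co2+(aq)] = 2.78 (log Q = 0.444).
Applying E = E° − (RT ln10/nF)·log Q gives +2.08 − (0.0592/2)(0.444) = +2.07 V.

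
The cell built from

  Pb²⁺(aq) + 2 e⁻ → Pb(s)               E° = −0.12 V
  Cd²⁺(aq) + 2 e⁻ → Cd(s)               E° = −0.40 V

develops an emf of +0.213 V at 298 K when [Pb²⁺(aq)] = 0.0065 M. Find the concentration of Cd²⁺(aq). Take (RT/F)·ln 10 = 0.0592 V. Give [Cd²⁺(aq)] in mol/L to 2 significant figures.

1.2 M

The Pb²⁺/Pb couple has the larger reduction potential, so it is the cathode: E°cell = −0.12 − (−0.40) = +0.28 V and n = 2.
From the Nernst equation, log Q = n(E° − E)/0.0592 = 2·(+0.28 − (+0.213))/0.0592 = 2.264.
Balancing electrons gives Pb²⁺(aq) + Cd(s) → Pb(s) + Cd²⁺(aq); thus Q = [Cd²⁺(aq)] / [Pb²⁺(aq)].
Substituting the known concentrations and solving, log [Cd²⁺(aq)] = 0.077 and [Cd²⁺(aq)] = 1.2 M.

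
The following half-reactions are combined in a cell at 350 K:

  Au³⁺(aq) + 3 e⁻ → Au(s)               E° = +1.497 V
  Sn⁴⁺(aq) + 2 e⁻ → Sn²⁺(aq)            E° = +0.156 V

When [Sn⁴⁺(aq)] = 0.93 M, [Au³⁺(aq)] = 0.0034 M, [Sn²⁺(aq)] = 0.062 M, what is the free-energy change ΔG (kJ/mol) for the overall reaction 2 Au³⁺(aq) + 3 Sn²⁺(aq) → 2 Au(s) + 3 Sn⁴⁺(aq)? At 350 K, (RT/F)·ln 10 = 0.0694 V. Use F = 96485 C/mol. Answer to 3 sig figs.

The standard cell potential is +1.497 − (+0.156) = +1.341 V, with n = 6 electrons in the balanced equation.
Q = [Sn⁴⁺(aq)]^3 / ([Au³⁺(aq)]^2·[Sn²⁺(aq)]^3) = 2.92×10^8, so log Q = 8.465 and E = +1.341 − (0.0694/6)(8.465) = +1.2431 V.
Then ΔG = −nFE = −6 × 96485 × +1.2431 J/mol = −720 kJ/mol.

−720 kJ/mol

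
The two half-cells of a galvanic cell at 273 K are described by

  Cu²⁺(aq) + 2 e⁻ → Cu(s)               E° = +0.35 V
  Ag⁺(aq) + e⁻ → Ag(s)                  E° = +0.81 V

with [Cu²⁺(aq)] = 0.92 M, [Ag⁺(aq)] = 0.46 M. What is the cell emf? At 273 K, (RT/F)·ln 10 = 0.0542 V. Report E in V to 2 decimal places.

The Ag⁺/Ag couple has the more positive E°, so it is the cathode; Cu²⁺/Cu is the anode.
The standard potential is +0.81 − (+0.35) = +0.46 V and the balanced reaction transfers n = 2 electrons.
For the overall reaction 2 Ag⁺(aq) + Cu(s) → 2 Ag(s) + Cu²⁺(aq), Q = [Cu²⁺(aq)] / [Ag⁺(aq)]^2 = 4.35, giving log Q = 0.638.
By the Nernst equation, E = +0.46 − (0.0542/2)·(0.638) = +0.44 V.

+0.44 V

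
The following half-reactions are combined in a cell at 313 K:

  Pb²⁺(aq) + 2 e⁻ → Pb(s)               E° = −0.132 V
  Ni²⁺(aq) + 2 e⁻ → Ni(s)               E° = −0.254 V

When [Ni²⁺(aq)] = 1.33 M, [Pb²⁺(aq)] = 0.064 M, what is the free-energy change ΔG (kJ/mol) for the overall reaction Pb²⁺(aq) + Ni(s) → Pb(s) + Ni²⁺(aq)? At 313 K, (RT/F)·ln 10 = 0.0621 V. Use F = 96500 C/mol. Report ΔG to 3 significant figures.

E°cell = −0.132 − (−0.254) = +0.122 V; the balanced reaction transfers n = 2 electrons.
Here Q = [Ni²⁺(aq)] / [Pb²⁺(aq)] = 20.8 (log Q = 1.318), giving E = +0.122 − (0.0621/2)·(1.318) = +0.0811 V.
Finally ΔG = −nFE = −(2)(96500 C/mol)(+0.0811 V) = −15.7 kJ/mol.

−15.7 kJ/mol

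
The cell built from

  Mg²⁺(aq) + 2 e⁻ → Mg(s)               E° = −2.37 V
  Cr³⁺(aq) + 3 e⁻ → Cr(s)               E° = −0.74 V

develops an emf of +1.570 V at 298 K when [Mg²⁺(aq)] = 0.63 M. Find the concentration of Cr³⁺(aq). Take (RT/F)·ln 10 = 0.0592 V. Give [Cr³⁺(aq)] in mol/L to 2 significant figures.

0.00046 M

With Cr³⁺/Cr at the cathode and Mg²⁺/Mg at the anode, E°cell = −0.74 − (−2.37) = +1.63 V (n = 6).
Since E = E° − (0.0592/n)·log Q, log Q = n(E° − E)/0.0592 = 6.081.
The balanced reaction is 2 Cr³⁺(aq) + 3 Mg(s) → 2 Cr(s) + 3 Mg²⁺(aq), so Q = [Mg²⁺(aq)]^3 / [Cr³⁺(aq)]^2.
Substituting the known concentrations and solving, log [Cr³⁺(aq)] = −3.341 and [Cr³⁺(aq)] = 0.00046 M.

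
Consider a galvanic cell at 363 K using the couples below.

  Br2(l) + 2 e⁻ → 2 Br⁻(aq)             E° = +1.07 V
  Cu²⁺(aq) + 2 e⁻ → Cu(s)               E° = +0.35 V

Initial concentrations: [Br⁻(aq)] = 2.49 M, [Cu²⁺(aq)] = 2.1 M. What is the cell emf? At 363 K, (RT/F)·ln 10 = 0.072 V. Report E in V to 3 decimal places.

+0.680 V

Br₂/Br⁻ is reduced (cathode, E° = +1.07 V) and Cu²⁺/Cu is oxidized (anode).
E°cell = +1.07 − (+0.35) = +0.72 V, with n = 2 electrons transferred.
Balancing gives Br2(l) + Cu(s) → 2 Br⁻(aq) + Cu²⁺(aq); hence Q = [Br⁻(aq)]^2·[Cu²⁺(aq)] = 13 (log Q = 1.115).
Applying E = E° − (RT ln10/nF)·log Q gives +0.72 − (0.072/2)(1.115) = +0.680 V.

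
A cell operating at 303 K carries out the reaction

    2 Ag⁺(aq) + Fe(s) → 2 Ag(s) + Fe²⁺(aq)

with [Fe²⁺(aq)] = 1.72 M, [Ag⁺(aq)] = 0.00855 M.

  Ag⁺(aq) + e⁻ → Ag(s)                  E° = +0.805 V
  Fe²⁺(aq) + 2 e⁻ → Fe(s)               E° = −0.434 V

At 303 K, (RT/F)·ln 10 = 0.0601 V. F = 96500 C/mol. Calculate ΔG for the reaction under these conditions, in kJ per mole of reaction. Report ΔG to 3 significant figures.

−214 kJ/mol

E°cell = +0.805 − (−0.434) = +1.239 V; the balanced reaction transfers n = 2 electrons.
Here Q = [Fe²⁺(aq)] / [Ag⁺(aq)]^2 = 2.35×10^4 (log Q = 4.372), giving E = +1.239 − (0.0601/2)·(4.372) = +1.1076 V.
Then ΔG = −nFE = −2 × 96500 × +1.1076 J/mol = −214 kJ/mol.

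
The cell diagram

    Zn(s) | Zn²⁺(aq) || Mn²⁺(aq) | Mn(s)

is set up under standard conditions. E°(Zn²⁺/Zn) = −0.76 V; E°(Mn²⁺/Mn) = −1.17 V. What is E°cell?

−0.41 V

By convention the left-hand electrode in cell notation is the anode (oxidation) and the right-hand electrode is the cathode (reduction).
E°cell = E°(right) − E°(left) = −1.17 − (−0.76) = −0.41 V.
The negative sign shows that, as written, the cell would require an external voltage to drive the reaction.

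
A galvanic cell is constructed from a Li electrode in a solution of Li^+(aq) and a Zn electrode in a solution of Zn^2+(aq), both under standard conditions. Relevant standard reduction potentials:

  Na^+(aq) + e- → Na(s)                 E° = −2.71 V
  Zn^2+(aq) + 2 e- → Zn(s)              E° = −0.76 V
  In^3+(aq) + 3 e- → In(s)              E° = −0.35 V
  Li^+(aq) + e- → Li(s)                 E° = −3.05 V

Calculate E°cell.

Of the two couples in this cell, the one with the more positive reduction potential is reduced at the cathode: here that is Zn²⁺/Zn (−0.76 V); Li⁺/Li (−3.05 V) is the anode.
E°cell = E°(cathode) − E°(anode) = −0.76 − (−3.05) = +2.29 V.

+2.29 V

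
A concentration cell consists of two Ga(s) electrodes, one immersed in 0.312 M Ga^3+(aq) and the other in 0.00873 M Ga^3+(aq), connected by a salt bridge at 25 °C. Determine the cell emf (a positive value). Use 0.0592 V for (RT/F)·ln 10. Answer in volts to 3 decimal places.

For a concentration cell E°cell = 0, since both electrodes use the same couple.
The compartment with the higher Ga^3+(aq) concentration (0.312 M) acts as the cathode; ions are reduced there and produced at the dilute (0.00873 M) anode.
With n = 3, Ecell = −(0.0592/3)·log([dilute]/[conc]) = −(0.0592/3)·log(0.00873/0.312) = +0.031 V.

0.031 V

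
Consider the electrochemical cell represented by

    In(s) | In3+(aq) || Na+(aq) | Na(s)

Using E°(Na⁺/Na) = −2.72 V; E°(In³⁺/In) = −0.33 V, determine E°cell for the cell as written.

By convention the left-hand electrode in cell notation is the anode (oxidation) and the right-hand electrode is the cathode (reduction).
E°cell = E°(right) − E°(left) = −2.72 − (−0.33) = −2.39 V.
The negative sign shows that, as written, the cell would require an external voltage to drive the reaction.

−2.39 V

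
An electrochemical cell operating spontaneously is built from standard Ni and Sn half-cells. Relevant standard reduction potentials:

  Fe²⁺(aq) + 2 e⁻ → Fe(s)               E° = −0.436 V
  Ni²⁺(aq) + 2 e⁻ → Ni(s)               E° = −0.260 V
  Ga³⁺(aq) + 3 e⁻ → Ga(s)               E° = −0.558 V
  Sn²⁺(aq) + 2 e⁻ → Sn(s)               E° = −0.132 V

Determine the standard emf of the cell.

The Sn²⁺/Sn couple has the higher E°, so Sn ion is reduced (cathode) and Ni is oxidized (anode).
E°cell = E°(cathode) − E°(anode) = −0.132 − (−0.260) = +0.128 V.

+0.128 V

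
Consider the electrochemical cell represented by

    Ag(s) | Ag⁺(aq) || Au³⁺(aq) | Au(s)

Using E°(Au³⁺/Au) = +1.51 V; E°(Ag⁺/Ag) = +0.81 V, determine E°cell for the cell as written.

By convention the left-hand electrode in cell notation is the anode (oxidation) and the right-hand electrode is the cathode (reduction).
E°cell = E°(right) − E°(left) = +1.51 − (+0.81) = +0.70 V.

+0.70 V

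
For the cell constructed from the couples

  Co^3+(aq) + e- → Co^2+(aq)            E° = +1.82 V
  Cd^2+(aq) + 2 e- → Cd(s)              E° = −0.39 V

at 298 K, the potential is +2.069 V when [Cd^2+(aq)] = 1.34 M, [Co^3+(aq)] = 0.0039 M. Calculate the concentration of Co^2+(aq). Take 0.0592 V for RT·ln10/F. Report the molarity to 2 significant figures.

Co³⁺/Co²⁺ is the cathode (higher E°); E°cell = +1.82 − (−0.39) = +2.21 V with n = 2.
Rearranging E = E° − (0.0592/n)·log Q gives log Q = 2(+2.21 − (+2.069))/0.0592 = 4.764.
For 2 Co^3+(aq) + Cd(s) → 2 Co^2+(aq) + Cd^2+(aq), the reaction quotient is Q = ([Co^2+(aq)]^2·[Cd^2+(aq)]) / [Co^3+(aq)]^2.
Isolating [Co^2+(aq)] in Q = 10^{4.764} yields log [Co^2+(aq)] = −0.090, i.e. 0.81 M.

0.81 M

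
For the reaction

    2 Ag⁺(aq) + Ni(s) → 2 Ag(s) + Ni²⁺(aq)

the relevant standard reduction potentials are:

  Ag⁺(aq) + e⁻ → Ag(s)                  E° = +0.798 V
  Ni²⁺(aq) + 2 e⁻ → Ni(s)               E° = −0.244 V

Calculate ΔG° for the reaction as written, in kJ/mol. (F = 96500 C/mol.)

In the reaction as written Ag⁺(aq) is reduced, so the Ag⁺/Ag couple is the cathode and Ni²⁺/Ni is the anode.
E°cell = +0.798 − (−0.244) = +1.042 V; balancing electrons gives n = 2.
ΔG° = −nFE°cell = −(2)(96500)(+1.042) J/mol = −201 kJ/mol.

−201 kJ/mol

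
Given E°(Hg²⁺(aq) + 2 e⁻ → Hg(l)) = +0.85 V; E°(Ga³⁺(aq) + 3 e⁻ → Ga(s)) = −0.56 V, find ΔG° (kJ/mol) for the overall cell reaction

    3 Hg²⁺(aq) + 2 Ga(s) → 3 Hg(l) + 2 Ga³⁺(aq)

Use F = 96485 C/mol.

−816 kJ/mol

In the reaction as written Hg²⁺(aq) is reduced, so the Hg²⁺/Hg couple is the cathode and Ga³⁺/Ga is the anode.
E°cell = +0.85 − (−0.56) = +1.41 V; balancing electrons gives n = 6.
ΔG° = −nFE°cell = −(6)(96485)(+1.41) J/mol = −816 kJ/mol.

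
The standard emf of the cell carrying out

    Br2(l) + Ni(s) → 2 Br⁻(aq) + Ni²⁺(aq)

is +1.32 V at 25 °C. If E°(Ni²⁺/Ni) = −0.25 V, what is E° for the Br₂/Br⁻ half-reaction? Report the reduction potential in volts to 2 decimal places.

In the reaction as written the Br₂/Br⁻ couple is reduced (cathode) and Ni²⁺/Ni is oxidized (anode), so E°cell = E°(Br₂/Br⁻) − E°(Ni²⁺/Ni).
E°(Br₂/Br⁻) = E°cell + E°(anode) = +1.32 + (−0.25) = +1.07 V.

+1.07 V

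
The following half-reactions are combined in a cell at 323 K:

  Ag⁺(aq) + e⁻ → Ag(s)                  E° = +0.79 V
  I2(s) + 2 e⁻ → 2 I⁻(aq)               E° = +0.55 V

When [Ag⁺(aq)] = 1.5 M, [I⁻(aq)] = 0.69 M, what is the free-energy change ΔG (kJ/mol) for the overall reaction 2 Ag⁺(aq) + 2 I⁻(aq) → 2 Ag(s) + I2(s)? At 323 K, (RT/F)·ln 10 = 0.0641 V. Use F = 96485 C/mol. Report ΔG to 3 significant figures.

−46.5 kJ/mol

With Ag⁺/Ag reduced at the cathode, E°cell = +0.79 − (+0.55) = +0.24 V and n = 2.
Q = 1 / ([Ag⁺(aq)]^2·[I⁻(aq)]^2) = 0.934, so log Q = −0.030 and E = +0.24 − (0.0641/2)(−0.030) = +0.2410 V.
Finally ΔG = −nFE = −(2)(96485 C/mol)(+0.2410 V) = −46.5 kJ/mol.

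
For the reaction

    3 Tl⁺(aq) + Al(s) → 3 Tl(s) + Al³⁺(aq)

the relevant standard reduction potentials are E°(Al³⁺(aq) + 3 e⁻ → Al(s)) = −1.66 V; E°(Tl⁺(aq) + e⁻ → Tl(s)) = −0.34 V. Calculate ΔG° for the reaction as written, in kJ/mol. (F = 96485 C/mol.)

−382 kJ/mol

In the reaction as written Tl⁺(aq) is reduced, so the Tl⁺/Tl couple is the cathode and Al³⁺/Al is the anode.
E°cell = −0.34 − (−1.66) = +1.32 V; balancing electrons gives n = 3.
ΔG° = −nFE°cell = −(3)(96485)(+1.32) J/mol = −382 kJ/mol.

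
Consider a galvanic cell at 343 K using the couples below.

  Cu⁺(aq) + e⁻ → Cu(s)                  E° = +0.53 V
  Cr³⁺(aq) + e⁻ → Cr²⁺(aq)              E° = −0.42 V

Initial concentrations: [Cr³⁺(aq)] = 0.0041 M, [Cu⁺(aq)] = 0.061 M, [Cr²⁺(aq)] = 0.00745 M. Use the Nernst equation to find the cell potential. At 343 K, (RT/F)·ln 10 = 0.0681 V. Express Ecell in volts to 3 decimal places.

+0.885 V

Since E°(Cu⁺/Cu) > E°(Cr³⁺/Cr²⁺), Cu⁺/Cu serves as the cathode.
The standard potential is +0.53 − (−0.42) = +0.95 V and the balanced reaction transfers n = 1 electron.
The balanced reaction is Cu⁺(aq) + Cr²⁺(aq) → Cu(s) + Cr³⁺(aq), so Q = [Cr³⁺(aq)] / ([Cu⁺(aq)]·[Cr²⁺(aq)]) = 9.02 and log Q = 0.955.
By the Nernst equation, E = +0.95 − (0.0681/1)·(0.955) = +0.885 V.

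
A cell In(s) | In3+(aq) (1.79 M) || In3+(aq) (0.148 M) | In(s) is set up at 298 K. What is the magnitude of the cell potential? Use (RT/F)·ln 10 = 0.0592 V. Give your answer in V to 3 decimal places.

For a concentration cell E°cell = 0, since both electrodes use the same couple.
The compartment with the higher In3+(aq) concentration (1.79 M) acts as the cathode; ions are reduced there and produced at the dilute (0.148 M) anode.
With n = 3, Ecell = −(0.0592/3)·log([dilute]/[conc]) = −(0.0592/3)·log(0.148/1.79) = +0.021 V.

0.021 V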